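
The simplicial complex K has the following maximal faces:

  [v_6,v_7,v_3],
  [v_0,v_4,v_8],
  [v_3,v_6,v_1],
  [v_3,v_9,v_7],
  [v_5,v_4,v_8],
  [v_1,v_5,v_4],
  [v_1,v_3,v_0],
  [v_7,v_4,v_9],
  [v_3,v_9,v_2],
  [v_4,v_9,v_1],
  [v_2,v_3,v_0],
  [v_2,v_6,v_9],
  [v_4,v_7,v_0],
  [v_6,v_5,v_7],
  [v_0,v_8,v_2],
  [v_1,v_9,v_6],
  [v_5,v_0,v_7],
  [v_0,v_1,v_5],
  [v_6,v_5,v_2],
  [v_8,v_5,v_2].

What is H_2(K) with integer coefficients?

H_2 = 0.

Order the vertices as v_0 < v_1 < v_2 < v_3 < v_4 < v_5 < v_6 < v_7 < v_8 < v_9. Listing each simplex with vertices in this order, K has dimension 2 with simplices:

  0-simplices (10): [v_0], [v_1], [v_2], [v_3], [v_4], [v_5], [v_6], [v_7], [v_8], [v_9]
  1-simplices (30): (30 of them)
  2-simplices (20): (20 of them)

giving chain groups C_0 ≅ Z^10, C_1 ≅ Z^30, C_2 ≅ Z^20.

∂_1: C_1 → C_0 maps an edge to its endpoints' difference, ∂[p,q] = q − p. For instance
  ∂[v_2,v_3] = [v_3] − [v_2].
The 10×30 boundary matrix has rank 9 and Smith normal form diag(1,1,1,1,1,1,1,1,1).

The boundary map ∂_2: C_2 → C_1 maps a triangle to the signed sum of its edges. For instance
  ∂[v_4,v_7,v_9] = [v_7,v_9] − [v_4,v_9] + [v_4,v_7],
  ∂[v_4,v_5,v_8] = [v_5,v_8] − [v_4,v_8] + [v_4,v_5].
As a 30×20 matrix over Z this has rank 20, with invariant factors (1,1,1,1,1,1,1,1,1,1,1,1,1,1,1,1,1,1,1,2).

Reading off H_k = ker ∂_k / im ∂_{k+1}:

  H_2: rank ker ∂_2 − rank ∂_3 = (20 − 20) − 0 = 0, and there is no ∂_3, so H_2 = 0.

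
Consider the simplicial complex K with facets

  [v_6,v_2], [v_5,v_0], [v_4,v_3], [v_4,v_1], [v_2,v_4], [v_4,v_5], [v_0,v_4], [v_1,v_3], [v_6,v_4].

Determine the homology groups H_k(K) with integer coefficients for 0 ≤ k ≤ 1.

Fix the vertex order v_0 < v_1 < v_2 < v_3 < v_4 < v_5 < v_6 and write every simplex with vertices in increasing order. Then dim K = 1 and the simplices of K are:

  0-simplices (7): [v_0], [v_1], [v_2], [v_3], [v_4], [v_5], [v_6]
  1-simplices (9): [v_0,v_4], [v_0,v_5], [v_1,v_3], [v_1,v_4], [v_2,v_4], [v_2,v_6], [v_3,v_4], [v_4,v_5], [v_4,v_6]

so the chain groups are C_0 ≅ Z^7, C_1 ≅ Z^9.

Boundary ∂_1: C_1 → C_0 is given by ∂[p,q] = [q] − [p].
The 7×9 boundary matrix has rank 6 and Smith normal form diag(1,1,1,1,1,1).

Computing H_k = (kernel of ∂_k) / (image of ∂_{k+1}):

  H_0: rank C_0 − rank ∂_1 = 7 − 6 = 1, and the invariant factors of ∂_1 are all 1, so H_0 ≅ Z.
  H_1: rank ker ∂_1 − rank ∂_2 = (9 − 6) − 0 = 3, and there is no ∂_2, so H_1 ≅ Z^3.

As a check, the Euler characteristic is 7 − 9 = -2, which agrees with 1 − 3 = -2.

H_0 ≅ Z,  H_1 ≅ Z^3.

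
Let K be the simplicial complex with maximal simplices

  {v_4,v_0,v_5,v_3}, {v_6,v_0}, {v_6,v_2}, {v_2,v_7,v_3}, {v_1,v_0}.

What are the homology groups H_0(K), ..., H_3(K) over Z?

H_0 ≅ Z,  H_1 ≅ Z,  H_2 = 0,  H_3 = 0.

We work with the vertex ordering v_0 < v_1 < v_2 < v_3 < v_4 < v_5 < v_6 < v_7. The simplices of K, each written with vertices in increasing order, are:

  0-simplices (8): [v_0], [v_1], [v_2], [v_3], [v_4], [v_5], [v_6], [v_7]
  1-simplices (12): [v_0,v_1], [v_0,v_3], [v_0,v_4], [v_0,v_5], [v_0,v_6], [v_2,v_3], [v_2,v_6], [v_2,v_7], [v_3,v_4], [v_3,v_5], [v_3,v_7], [v_4,v_5]
  2-simplices (5): [v_0,v_3,v_4], [v_0,v_3,v_5], [v_0,v_4,v_5], [v_2,v_3,v_7], [v_3,v_4,v_5]
  3-simplices (1): [v_0,v_3,v_4,v_5]

Hence C_0 ≅ Z^8, C_1 ≅ Z^12, C_2 ≅ Z^5, C_3 ≅ Z^1.

∂_1: C_1 → C_0 sends each edge [p,q] (with p < q) to q − p. For instance
  ∂[v_2,v_7] = [v_7] − [v_2].
As a 8×12 matrix over Z this has rank 7, with invariant factors (1,1,1,1,1,1,1).

∂_2: C_2 → C_1 acts by ∂[p,q,r] = [q,r] − [p,r] + [p,q]. For instance
  ∂[v_0,v_4,v_5] = [v_4,v_5] − [v_0,v_5] + [v_0,v_4],
  ∂[v_0,v_3,v_4] = [v_3,v_4] − [v_0,v_4] + [v_0,v_3].
As a 12×5 matrix over Z this has rank 4, with invariant factors (1,1,1,1).

∂_3: C_3 → C_2 sends each 3-simplex σ to the alternating sum Σ_i (−1)^i (σ with its i-th vertex removed). For instance
  ∂[v_0,v_3,v_4,v_5] = [v_3,v_4,v_5] − [v_0,v_4,v_5] + [v_0,v_3,v_5] − [v_0,v_3,v_4].
This gives a 5×1 integer matrix of rank 1; reducing to Smith normal form yields diagonal entries (1).

Now H_k = ker ∂_k / im ∂_{k+1}, so:

  H_0: rank C_0 − rank ∂_1 = 8 − 7 = 1, and the invariant factors of ∂_1 are all 1, so H_0 ≅ Z.
  H_1: rank ker ∂_1 − rank ∂_2 = (12 − 7) − 4 = 1, and the invariant factors of ∂_2 are all 1, so H_1 ≅ Z.
  H_2: rank ker ∂_2 − rank ∂_3 = (5 − 4) − 1 = 0, and the invariant factors of ∂_3 are all 1, so H_2 ≅ 0.
  H_3: rank ker ∂_3 − rank ∂_4 = (1 − 1) − 0 = 0, and there is no ∂_4, so H_3 ≅ 0.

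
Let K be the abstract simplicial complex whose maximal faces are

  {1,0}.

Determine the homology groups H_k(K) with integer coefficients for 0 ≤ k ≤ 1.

H_0 ≅ Z,  H_1 = 0.

K has 2 vertices, 1 edge.
rank ∂_0 = 0, rank ∂_1 = 1 ⇒ b_0 = 2 − 0 − 1 = 1; all invariant factors of ∂_1 are 1 so no torsion. So H_0 = Z.
rank ∂_1 = 1, rank ∂_2 = 0 ⇒ b_1 = 1 − 1 − 0 = 0. So H_1 = 0.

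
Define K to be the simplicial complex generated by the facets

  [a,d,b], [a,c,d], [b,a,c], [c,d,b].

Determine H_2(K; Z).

H_2 = Z.

Fix the vertex order a < b < c < d and write every simplex with vertices in increasing order. Then dim K = 2 and the simplices of K are:

  0-simplices (4): a, b, c, d
  1-simplices (6): ab, ac, ad, bc, bd, cd
  2-simplices (4): abc, abd, acd, bcd

so the chain groups are C_0 ≅ Z^4, C_1 ≅ Z^6, C_2 ≅ Z^4.

The boundary map ∂_1: C_1 → C_0 sends each edge [p,q] (with p < q) to q − p. For instance
  ∂ac = c − a.
The 4×6 boundary matrix has rank 3 and Smith normal form diag(1,1,1).

∂_2: C_2 → C_1 sends each 2-simplex [p,q,r] to [q,r] − [p,r] + [p,q]. For instance
  ∂bcd = cd − bd + bc,
  ∂abd = bd − ad + ab.
This gives a 6×4 integer matrix of rank 3; reducing to Smith normal form yields diagonal entries (1,1,1).

Reading off H_k = ker ∂_k / im ∂_{k+1}:

  H_2: rank ker ∂_2 − rank ∂_3 = (4 − 3) − 0 = 1, and there is no ∂_3, so H_2 = Z.

(K is a triangulation of the 2-sphere S^2.)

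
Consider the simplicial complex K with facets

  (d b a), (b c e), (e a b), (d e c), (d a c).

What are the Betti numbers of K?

b_0 = 1, b_1 = 1, b_2 = 0.

Order the vertices as a < b < c < d < e. Listing each simplex with vertices in this order, K has dimension 2 with simplices:

  0-simplices (5): a, b, c, d, e
  1-simplices (10): ab, ac, ad, ae, bc, bd, be, cd, ce, de
  2-simplices (5): abd, abe, acd, bce, cde

giving chain groups C_0 ≅ Z^5, C_1 ≅ Z^10, C_2 ≅ Z^5.

Boundary ∂_1: C_1 → C_0 maps an edge to its endpoints' difference, ∂[p,q] = q − p. For instance
  ∂ab = b − a.
As a 5×10 matrix over Z this has rank 4, with invariant factors (1,1,1,1).

The boundary map ∂_2: C_2 → C_1 maps a triangle to the signed sum of its edges. For instance
  ∂acd = cd − ad + ac,
  ∂abe = be − ae + ab.
This gives a 10×5 integer matrix of rank 5; reducing to Smith normal form yields diagonal entries (1,1,1,1,1).

Computing H_k = (kernel of ∂_k) / (image of ∂_{k+1}):

  H_0: rank C_0 − rank ∂_1 = 5 − 4 = 1, and the invariant factors of ∂_1 are all 1, so H_0 = Z.
  H_1: rank ker ∂_1 − rank ∂_2 = (10 − 4) − 5 = 1, and the invariant factors of ∂_2 are all 1, so H_1 = Z.
  H_2: rank ker ∂_2 − rank ∂_3 = (5 − 5) − 0 = 0, and there is no ∂_3, so H_2 = 0.

(K is a triangulation of the Möbius band.)

Hence the Betti numbers are b_0 = 1, b_1 = 1, b_2 = 0.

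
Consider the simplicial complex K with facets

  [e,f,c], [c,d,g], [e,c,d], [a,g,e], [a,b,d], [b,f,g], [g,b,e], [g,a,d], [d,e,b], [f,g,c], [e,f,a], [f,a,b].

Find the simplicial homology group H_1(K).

K has 7 vertices, 18 edges, 12 triangles.
rank ∂_1 = 6, rank ∂_2 = 12 ⇒ b_1 = 18 − 6 − 12 = 0; ∂_2 has invariant factor(s) [2] giving torsion. So H_1 ≅ Z/2.

H_1 ≅ Z/2.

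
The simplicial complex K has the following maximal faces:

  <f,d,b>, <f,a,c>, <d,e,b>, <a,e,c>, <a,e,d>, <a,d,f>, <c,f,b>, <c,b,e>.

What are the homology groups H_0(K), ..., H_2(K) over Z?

H_0 = Z,  H_1 = 0,  H_2 = Z.

Fix the vertex order a < b < c < d < e < f and write every simplex with vertices in increasing order. Then dim K = 2 and the simplices of K are:

  0-simplices (6): a, b, c, d, e, f
  1-simplices (12): ac, ad, ae, af, bc, bd, be, bf, ce, cf, de, df
  2-simplices (8): ace, acf, ade, adf, bce, bcf, bde, bdf

Hence C_0 ≅ Z^6, C_1 ≅ Z^12, C_2 ≅ Z^8.

The boundary map ∂_1: C_1 → C_0 sends each edge [p,q] (with p < q) to q − p. For instance
  ∂bd = d − b.
As a 6×12 matrix over Z this has rank 5, with invariant factors (1,1,1,1,1).

∂_2: C_2 → C_1 sends each 2-simplex [p,q,r] to [q,r] − [p,r] + [p,q]. For instance
  ∂adf = df − af + ad,
  ∂bce = ce − be + bc.
The 12×8 boundary matrix has rank 7 and Smith normal form diag(1,1,1,1,1,1,1).

Computing H_k = (kernel of ∂_k) / (image of ∂_{k+1}):

  H_0: rank C_0 − rank ∂_1 = 6 − 5 = 1, and the invariant factors of ∂_1 are all 1, so H_0 = Z.
  H_1: rank ker ∂_1 − rank ∂_2 = (12 − 5) − 7 = 0, and the invariant factors of ∂_2 are all 1, so H_1 = 0.
  H_2: rank ker ∂_2 − rank ∂_3 = (8 − 7) − 0 = 1, and there is no ∂_3, so H_2 = Z.

As a check, the Euler characteristic is 6 − 12 + 8 = 2, which agrees with 1 − 0 + 1 = 2.
(K is a triangulation of the 2-sphere S^2.)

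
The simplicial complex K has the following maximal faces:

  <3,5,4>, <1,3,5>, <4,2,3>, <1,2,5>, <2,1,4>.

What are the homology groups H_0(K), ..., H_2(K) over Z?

Fix the vertex order 1 < 2 < 3 < 4 < 5 and write every simplex with vertices in increasing order. Then dim K = 2 and the simplices of K are:

  0-simplices (5): [1], [2], [3], [4], [5]
  1-simplices (10): [1,2], [1,3], [1,4], [1,5], [2,3], [2,4], [2,5], [3,4], [3,5], [4,5]
  2-simplices (5): [1,2,4], [1,2,5], [1,3,5], [2,3,4], [3,4,5]

giving chain groups C_0 ≅ Z^5, C_1 ≅ Z^10, C_2 ≅ Z^5.

Boundary ∂_1: C_1 → C_0 sends each edge [p,q] (with p < q) to q − p.
As a 5×10 matrix over Z this has rank 4, with invariant factors (1,1,1,1).

Boundary ∂_2: C_2 → C_1 acts by ∂[p,q,r] = [q,r] − [p,r] + [p,q]. For instance
  ∂[1,2,5] = [2,5] − [1,5] + [1,2],
  ∂[3,4,5] = [4,5] − [3,5] + [3,4].
The 10×5 boundary matrix has rank 5 and Smith normal form diag(1,1,1,1,1).

From H_k ≅ ker(∂_k) / im(∂_{k+1}) we obtain:

  H_0: rank C_0 − rank ∂_1 = 5 − 4 = 1, and the invariant factors of ∂_1 are all 1, so H_0 = Z.
  H_1: rank ker ∂_1 − rank ∂_2 = (10 − 4) − 5 = 1, and the invariant factors of ∂_2 are all 1, so H_1 = Z.
  H_2: rank ker ∂_2 − rank ∂_3 = (5 − 5) − 0 = 0, and there is no ∂_3, so H_2 = 0.

(K is a triangulation of the Möbius band.)

H_0 = Z,  H_1 = Z,  H_2 = 0.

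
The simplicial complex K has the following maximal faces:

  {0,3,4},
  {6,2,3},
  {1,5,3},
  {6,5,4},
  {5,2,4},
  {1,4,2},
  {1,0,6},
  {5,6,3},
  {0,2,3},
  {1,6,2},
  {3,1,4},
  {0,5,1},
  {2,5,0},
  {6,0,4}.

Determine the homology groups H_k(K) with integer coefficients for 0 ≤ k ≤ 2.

H_0 ≅ Z,  H_1 ≅ Z^2,  H_2 ≅ Z.

Take the total order 0 < 1 < 2 < 3 < 4 < 5 < 6 on the vertex set. Then K (dimension 2) consists of the simplices:

  0-simplices (7): [0], [1], [2], [3], [4], [5], [6]
  1-simplices (21): [0,1], [0,2], [0,3], [0,4], [0,5], [0,6], [1,2], [1,3], [1,4], [1,5], [1,6], [2,3], [2,4], [2,5], [2,6], [3,4], [3,5], [3,6], [4,5], [4,6], [5,6]
  2-simplices (14): [0,1,5], [0,1,6], [0,2,3], [0,2,5], [0,3,4], [0,4,6], [1,2,4], [1,2,6], [1,3,4], [1,3,5], [2,3,6], [2,4,5], [3,5,6], [4,5,6]

so the chain groups are C_0 ≅ Z^7, C_1 ≅ Z^21, C_2 ≅ Z^14.

The boundary map ∂_1: C_1 → C_0 is given by ∂[p,q] = [q] − [p]. For instance
  ∂[0,6] = [6] − [0].
The resulting 7×21 matrix has rank 6, and its Smith normal form has invariant factors (1,1,1,1,1,1).

∂_2: C_2 → C_1 acts by ∂[p,q,r] = [q,r] − [p,r] + [p,q]. For instance
  ∂[1,3,4] = [3,4] − [1,4] + [1,3],
  ∂[2,4,5] = [4,5] − [2,5] + [2,4].
The resulting 21×14 matrix has rank 13, and its Smith normal form has invariant factors (1,1,1,1,1,1,1,1,1,1,1,1,1).

Reading off H_k = ker ∂_k / im ∂_{k+1}:

  H_0: rank C_0 − rank ∂_1 = 7 − 6 = 1, and the invariant factors of ∂_1 are all 1, so H_0 = Z.
  H_1: rank ker ∂_1 − rank ∂_2 = (21 − 6) − 13 = 2, and the invariant factors of ∂_2 are all 1, so H_1 = Z^2.
  H_2: rank ker ∂_2 − rank ∂_3 = (14 − 13) − 0 = 1, and there is no ∂_3, so H_2 = Z.

(K is a triangulation of the torus T^2.)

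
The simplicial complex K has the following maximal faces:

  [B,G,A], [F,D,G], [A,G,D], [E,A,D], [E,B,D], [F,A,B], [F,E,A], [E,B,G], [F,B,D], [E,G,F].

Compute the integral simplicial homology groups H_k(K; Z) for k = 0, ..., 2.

H_0 = Z,  H_1 = Z/2Z,  H_2 = 0.

We work with the vertex ordering A < B < D < E < F < G. The simplices of K, each written with vertices in increasing order, are:

  0-simplices (6): A, B, D, E, F, G
  1-simplices (15): AB, AD, AE, AF, AG, BD, BE, BF, BG, DE, DF, DG, EF, EG, FG
  2-simplices (10): ABF, ABG, ADE, ADG, AEF, BDE, BDF, BEG, DFG, EFG

Hence C_0 ≅ Z^6, C_1 ≅ Z^15, C_2 ≅ Z^10.

∂_1: C_1 → C_0 is given by ∂[p,q] = [q] − [p]. For instance
  ∂DF = F − D.
The resulting 6×15 matrix has rank 5, and its Smith normal form has invariant factors (1,1,1,1,1).

The boundary map ∂_2: C_2 → C_1 maps a triangle to the signed sum of its edges. For instance
  ∂AEF = EF − AF + AE,
  ∂ADG = DG − AG + AD.
The resulting 15×10 matrix has rank 10, and its Smith normal form has invariant factors (1,1,1,1,1,1,1,1,1,2).

From H_k ≅ ker(∂_k) / im(∂_{k+1}) we obtain:

  H_0: rank C_0 − rank ∂_1 = 6 − 5 = 1, and the invariant factors of ∂_1 are all 1, so H_0 ≅ Z.
  H_1: rank ker ∂_1 − rank ∂_2 = (15 − 5) − 10 = 0, and ∂_2 has invariant factor 2 > 1, so H_1 ≅ Z/2Z.
  H_2: rank ker ∂_2 − rank ∂_3 = (10 − 10) − 0 = 0, and there is no ∂_3, so H_2 ≅ 0.

(K is a triangulation of the real projective plane RP^2.)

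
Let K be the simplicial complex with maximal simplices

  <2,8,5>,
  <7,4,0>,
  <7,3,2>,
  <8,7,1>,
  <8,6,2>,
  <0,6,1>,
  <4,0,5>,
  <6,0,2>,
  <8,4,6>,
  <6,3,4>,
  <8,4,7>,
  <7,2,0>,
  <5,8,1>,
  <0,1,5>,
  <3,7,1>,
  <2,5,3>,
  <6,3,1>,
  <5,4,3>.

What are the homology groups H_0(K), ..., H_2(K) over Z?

Take the total order 0 < 1 < 2 < 3 < 4 < 5 < 6 < 7 < 8 on the vertex set. Then K (dimension 2) consists of the simplices:

  0-simplices (9): [0], [1], [2], [3], [4], [5], [6], [7], [8]
  1-simplices (27): (27 of them)
  2-simplices (18): [0,1,5], [0,1,6], [0,2,6], [0,2,7], [0,4,5], [0,4,7], [1,3,6], [1,3,7], [1,5,8], [1,7,8], [2,3,5], [2,3,7], [2,5,8], [2,6,8], [3,4,5], [3,4,6], [4,6,8], [4,7,8]

giving chain groups C_0 ≅ Z^9, C_1 ≅ Z^27, C_2 ≅ Z^18.

The boundary map ∂_1: C_1 → C_0 sends each edge [p,q] (with p < q) to q − p. For instance
  ∂[3,5] = [5] − [3].
This gives a 9×27 integer matrix of rank 8; reducing to Smith normal form yields diagonal entries (1,1,1,1,1,1,1,1).

The boundary map ∂_2: C_2 → C_1 maps a triangle to the signed sum of its edges. For instance
  ∂[1,3,6] = [3,6] − [1,6] + [1,3],
  ∂[1,5,8] = [5,8] − [1,8] + [1,5].
The resulting 27×18 matrix has rank 17, and its Smith normal form has invariant factors (1,1,1,1,1,1,1,1,1,1,1,1,1,1,1,1,1).

Computing H_k = (kernel of ∂_k) / (image of ∂_{k+1}):

  H_0: rank C_0 − rank ∂_1 = 9 − 8 = 1, and the invariant factors of ∂_1 are all 1, so H_0 = Z.
  H_1: rank ker ∂_1 − rank ∂_2 = (27 − 8) − 17 = 2, and the invariant factors of ∂_2 are all 1, so H_1 = Z^2.
  H_2: rank ker ∂_2 − rank ∂_3 = (18 − 17) − 0 = 1, and there is no ∂_3, so H_2 = Z.

H_0 ≅ Z,  H_1 ≅ Z^2,  H_2 ≅ Z.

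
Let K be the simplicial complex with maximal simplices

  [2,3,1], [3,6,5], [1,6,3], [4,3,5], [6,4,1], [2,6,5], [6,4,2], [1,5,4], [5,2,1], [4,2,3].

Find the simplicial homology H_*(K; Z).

K has 6 vertices, 15 edges, 10 triangles.
rank ∂_0 = 0, rank ∂_1 = 5 ⇒ b_0 = 6 − 0 − 5 = 1; all invariant factors of ∂_1 are 1 so no torsion. So H_0 = Z.
rank ∂_1 = 5, rank ∂_2 = 10 ⇒ b_1 = 15 − 5 − 10 = 0; ∂_2 has invariant factor(s) [2] giving torsion. So H_1 = Z_2.
rank ∂_2 = 10, rank ∂_3 = 0 ⇒ b_2 = 10 − 10 − 0 = 0. So H_2 = 0.

H_0 ≅ Z,  H_1 ≅ Z_2,  H_2 = 0.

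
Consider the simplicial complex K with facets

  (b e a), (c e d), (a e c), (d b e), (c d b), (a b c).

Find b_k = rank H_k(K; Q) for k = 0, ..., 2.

b_0 = 1, b_1 = 0, b_2 = 1.

K has 5 vertices, 9 edges, 6 triangles.
rank ∂_0 = 0, rank ∂_1 = 4 ⇒ b_0 = 5 − 0 − 4 = 1; all invariant factors of ∂_1 are 1 so no torsion. So H_0 = Z.
rank ∂_1 = 4, rank ∂_2 = 5 ⇒ b_1 = 9 − 4 − 5 = 0; all invariant factors of ∂_2 are 1 so no torsion. So H_1 = 0.
rank ∂_2 = 5, rank ∂_3 = 0 ⇒ b_2 = 6 − 5 − 0 = 1. So H_2 = Z.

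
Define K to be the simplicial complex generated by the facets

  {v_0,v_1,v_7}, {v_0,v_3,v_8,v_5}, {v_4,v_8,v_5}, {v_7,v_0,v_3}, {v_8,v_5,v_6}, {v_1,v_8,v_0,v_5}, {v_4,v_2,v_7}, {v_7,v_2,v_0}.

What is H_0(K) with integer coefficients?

H_0 = Z.

Order the vertices as v_0 < v_1 < v_2 < v_3 < v_4 < v_5 < v_6 < v_7 < v_8. Listing each simplex with vertices in this order, K has dimension 3 with simplices:

  0-simplices (9): [v_0], [v_1], [v_2], [v_3], [v_4], [v_5], [v_6], [v_7], [v_8]
  1-simplices (20): (20 of them)
  2-simplices (13): (13 of them)
  3-simplices (2): [v_0,v_1,v_5,v_8], [v_0,v_3,v_5,v_8]

so the chain groups are C_0 ≅ Z^9, C_1 ≅ Z^20, C_2 ≅ Z^13, C_3 ≅ Z^2.

The boundary map ∂_1: C_1 → C_0 is given by ∂[p,q] = [q] − [p].
As a 9×20 matrix over Z this has rank 8, with invariant factors (1,1,1,1,1,1,1,1).

Boundary ∂_2: C_2 → C_1 acts by ∂[p,q,r] = [q,r] − [p,r] + [p,q]. For instance
  ∂[v_0,v_1,v_5] = [v_1,v_5] − [v_0,v_5] + [v_0,v_1],
  ∂[v_0,v_3,v_8] = [v_3,v_8] − [v_0,v_8] + [v_0,v_3].
The 20×13 boundary matrix has rank 11 and Smith normal form diag(1,1,1,1,1,1,1,1,1,1,1).

Boundary ∂_3: C_3 → C_2 sends each 3-simplex σ to the alternating sum Σ_i (−1)^i (σ with its i-th vertex removed). For instance
  ∂[v_0,v_3,v_5,v_8] = [v_3,v_5,v_8] − [v_0,v_5,v_8] + [v_0,v_3,v_8] − [v_0,v_3,v_5],
  ∂[v_0,v_1,v_5,v_8] = [v_1,v_5,v_8] − [v_0,v_5,v_8] + [v_0,v_1,v_8] − [v_0,v_1,v_5].
The 13×2 boundary matrix has rank 2 and Smith normal form diag(1,1).

Reading off H_k = ker ∂_k / im ∂_{k+1}:

  H_0: rank C_0 − rank ∂_1 = 9 − 8 = 1, and the invariant factors of ∂_1 are all 1, so H_0 = Z.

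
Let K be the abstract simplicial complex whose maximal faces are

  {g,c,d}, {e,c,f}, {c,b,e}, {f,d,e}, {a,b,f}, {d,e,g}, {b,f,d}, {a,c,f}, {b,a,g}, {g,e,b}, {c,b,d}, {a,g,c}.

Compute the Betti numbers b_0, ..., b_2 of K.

We work with the vertex ordering a < b < c < d < e < f < g. The simplices of K, each written with vertices in increasing order, are:

  0-simplices (7): a, b, c, d, e, f, g
  1-simplices (18): ab, ac, af, ag, bc, bd, be, bf, bg, cd, ce, cf, cg, de, df, dg, ef, eg
  2-simplices (12): abf, abg, acf, acg, bcd, bce, bdf, beg, cdg, cef, def, deg

giving chain groups C_0 ≅ Z^7, C_1 ≅ Z^18, C_2 ≅ Z^12.

Boundary ∂_1: C_1 → C_0 sends each edge [p,q] (with p < q) to q − p. For instance
  ∂be = e − b.
As a 7×18 matrix over Z this has rank 6, with invariant factors (1,1,1,1,1,1).

Boundary ∂_2: C_2 → C_1 sends each 2-simplex [p,q,r] to [q,r] − [p,r] + [p,q]. For instance
  ∂abf = bf − af + ab,
  ∂bcd = cd − bd + bc.
This gives a 18×12 integer matrix of rank 12; reducing to Smith normal form yields diagonal entries (1,1,1,1,1,1,1,1,1,1,1,2).

Now H_k = ker ∂_k / im ∂_{k+1}, so:

  H_0: rank C_0 − rank ∂_1 = 7 − 6 = 1, and the invariant factors of ∂_1 are all 1, so H_0 ≅ Z.
  H_1: rank ker ∂_1 − rank ∂_2 = (18 − 6) − 12 = 0, and ∂_2 has invariant factor 2 > 1, so H_1 ≅ Z/2.
  H_2: rank ker ∂_2 − rank ∂_3 = (12 − 12) − 0 = 0, and there is no ∂_3, so H_2 ≅ 0.

As a check, the Euler characteristic is 7 − 18 + 12 = 1, which agrees with 1 − 0 + 0 = 1.

Hence the Betti numbers are b_0 = 1, b_1 = 0, b_2 = 0.

b_0 = 1, b_1 = 0, b_2 = 0.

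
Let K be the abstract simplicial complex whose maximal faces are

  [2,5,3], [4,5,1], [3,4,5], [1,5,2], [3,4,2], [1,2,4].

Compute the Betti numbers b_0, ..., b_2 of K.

We work with the vertex ordering 1 < 2 < 3 < 4 < 5. The simplices of K, each written with vertices in increasing order, are:

  0-simplices (5): [1], [2], [3], [4], [5]
  1-simplices (9): [1,2], [1,4], [1,5], [2,3], [2,4], [2,5], [3,4], [3,5], [4,5]
  2-simplices (6): [1,2,4], [1,2,5], [1,4,5], [2,3,4], [2,3,5], [3,4,5]

giving chain groups C_0 ≅ Z^5, C_1 ≅ Z^9, C_2 ≅ Z^6.

∂_1: C_1 → C_0 sends each edge [p,q] (with p < q) to q − p. For instance
  ∂[2,3] = [3] − [2].
The 5×9 boundary matrix has rank 4 and Smith normal form diag(1,1,1,1).

∂_2: C_2 → C_1 maps a triangle to the signed sum of its edges. For instance
  ∂[1,4,5] = [4,5] − [1,5] + [1,4],
  ∂[2,3,5] = [3,5] − [2,5] + [2,3].
The 9×6 boundary matrix has rank 5 and Smith normal form diag(1,1,1,1,1).

Computing H_k = (kernel of ∂_k) / (image of ∂_{k+1}):

  H_0: rank C_0 − rank ∂_1 = 5 − 4 = 1, and the invariant factors of ∂_1 are all 1, so H_0 ≅ Z.
  H_1: rank ker ∂_1 − rank ∂_2 = (9 − 4) − 5 = 0, and the invariant factors of ∂_2 are all 1, so H_1 ≅ 0.
  H_2: rank ker ∂_2 − rank ∂_3 = (6 − 5) − 0 = 1, and there is no ∂_3, so H_2 ≅ Z.

Hence the Betti numbers are b_0 = 1, b_1 = 0, b_2 = 1.

b_0 = 1, b_1 = 0, b_2 = 1.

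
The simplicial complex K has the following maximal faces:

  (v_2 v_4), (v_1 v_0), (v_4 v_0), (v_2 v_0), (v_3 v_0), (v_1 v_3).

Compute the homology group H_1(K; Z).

Take the total order v_0 < v_1 < v_2 < v_3 < v_4 on the vertex set. Then K (dimension 1) consists of the simplices:

  0-simplices (5): [v_0], [v_1], [v_2], [v_3], [v_4]
  1-simplices (6): [v_0,v_1], [v_0,v_2], [v_0,v_3], [v_0,v_4], [v_1,v_3], [v_2,v_4]

Hence C_0 ≅ Z^5, C_1 ≅ Z^6.

The boundary map ∂_1: C_1 → C_0 maps an edge to its endpoints' difference, ∂[p,q] = q − p. For instance
  ∂[v_0,v_4] = [v_4] − [v_0].
This gives a 5×6 integer matrix of rank 4; reducing to Smith normal form yields diagonal entries (1,1,1,1).

Now H_k = ker ∂_k / im ∂_{k+1}, so:

  H_1: rank ker ∂_1 − rank ∂_2 = (6 − 4) − 0 = 2, and there is no ∂_2, so H_1 ≅ Z^2.

(K is a triangulation of a wedge of 2 circles.)

H_1 ≅ Z^2.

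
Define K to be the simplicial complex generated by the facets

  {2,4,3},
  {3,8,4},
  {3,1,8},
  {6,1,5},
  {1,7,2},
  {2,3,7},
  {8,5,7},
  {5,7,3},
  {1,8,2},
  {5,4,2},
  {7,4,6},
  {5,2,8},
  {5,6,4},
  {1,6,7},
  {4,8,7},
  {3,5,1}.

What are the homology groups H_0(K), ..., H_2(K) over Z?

Order the vertices as 1 < 2 < 3 < 4 < 5 < 6 < 7 < 8. Listing each simplex with vertices in this order, K has dimension 2 with simplices:

  0-simplices (8): [1], [2], [3], [4], [5], [6], [7], [8]
  1-simplices (24): (24 of them)
  2-simplices (16): [1,2,7], [1,2,8], [1,3,5], [1,3,8], [1,5,6], [1,6,7], [2,3,4], [2,3,7], [2,4,5], [2,5,8], [3,4,8], [3,5,7], [4,5,6], [4,6,7], [4,7,8], [5,7,8]

so the chain groups are C_0 ≅ Z^8, C_1 ≅ Z^24, C_2 ≅ Z^16.

Boundary ∂_1: C_1 → C_0 sends each edge [p,q] (with p < q) to q − p.
This gives a 8×24 integer matrix of rank 7; reducing to Smith normal form yields diagonal entries (1,1,1,1,1,1,1).

Boundary ∂_2: C_2 → C_1 acts by ∂[p,q,r] = [q,r] − [p,r] + [p,q]. For instance
  ∂[1,2,7] = [2,7] − [1,7] + [1,2],
  ∂[1,6,7] = [6,7] − [1,7] + [1,6].
The resulting 24×16 matrix has rank 15, and its Smith normal form has invariant factors (1,1,1,1,1,1,1,1,1,1,1,1,1,1,1).

Computing H_k = (kernel of ∂_k) / (image of ∂_{k+1}):

  H_0: rank C_0 − rank ∂_1 = 8 − 7 = 1, and the invariant factors of ∂_1 are all 1, so H_0 = Z.
  H_1: rank ker ∂_1 − rank ∂_2 = (24 − 7) − 15 = 2, and the invariant factors of ∂_2 are all 1, so H_1 = Z^2.
  H_2: rank ker ∂_2 − rank ∂_3 = (16 − 15) − 0 = 1, and there is no ∂_3, so H_2 = Z.

H_0 ≅ Z,  H_1 ≅ Z^2,  H_2 ≅ Z.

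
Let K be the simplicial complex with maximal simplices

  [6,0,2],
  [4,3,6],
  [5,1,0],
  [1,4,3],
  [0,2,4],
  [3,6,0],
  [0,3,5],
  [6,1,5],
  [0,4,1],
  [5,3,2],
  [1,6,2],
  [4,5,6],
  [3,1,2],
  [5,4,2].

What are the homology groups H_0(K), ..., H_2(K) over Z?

H_0 ≅ Z,  H_1 ≅ Z^2,  H_2 ≅ Z.

Order the vertices as 0 < 1 < 2 < 3 < 4 < 5 < 6. Listing each simplex with vertices in this order, K has dimension 2 with simplices:

  0-simplices (7): [0], [1], [2], [3], [4], [5], [6]
  1-simplices (21): [0,1], [0,2], [0,3], [0,4], [0,5], [0,6], [1,2], [1,3], [1,4], [1,5], [1,6], [2,3], [2,4], [2,5], [2,6], [3,4], [3,5], [3,6], [4,5], [4,6], [5,6]
  2-simplices (14): [0,1,4], [0,1,5], [0,2,4], [0,2,6], [0,3,5], [0,3,6], [1,2,3], [1,2,6], [1,3,4], [1,5,6], [2,3,5], [2,4,5], [3,4,6], [4,5,6]

giving chain groups C_0 ≅ Z^7, C_1 ≅ Z^21, C_2 ≅ Z^14.

Boundary ∂_1: C_1 → C_0 maps an edge to its endpoints' difference, ∂[p,q] = q − p.
The 7×21 boundary matrix has rank 6 and Smith normal form diag(1,1,1,1,1,1).

∂_2: C_2 → C_1 sends each 2-simplex [p,q,r] to [q,r] − [p,r] + [p,q]. For instance
  ∂[2,3,5] = [3,5] − [2,5] + [2,3],
  ∂[1,2,3] = [2,3] − [1,3] + [1,2].
As a 21×14 matrix over Z this has rank 13, with invariant factors (1,1,1,1,1,1,1,1,1,1,1,1,1).

Reading off H_k = ker ∂_k / im ∂_{k+1}:

  H_0: rank C_0 − rank ∂_1 = 7 − 6 = 1, and the invariant factors of ∂_1 are all 1, so H_0 = Z.
  H_1: rank ker ∂_1 − rank ∂_2 = (21 − 6) − 13 = 2, and the invariant factors of ∂_2 are all 1, so H_1 = Z^2.
  H_2: rank ker ∂_2 − rank ∂_3 = (14 − 13) − 0 = 1, and there is no ∂_3, so H_2 = Z.

As a check, the Euler characteristic is 7 − 21 + 14 = 0, which agrees with 1 − 2 + 1 = 0.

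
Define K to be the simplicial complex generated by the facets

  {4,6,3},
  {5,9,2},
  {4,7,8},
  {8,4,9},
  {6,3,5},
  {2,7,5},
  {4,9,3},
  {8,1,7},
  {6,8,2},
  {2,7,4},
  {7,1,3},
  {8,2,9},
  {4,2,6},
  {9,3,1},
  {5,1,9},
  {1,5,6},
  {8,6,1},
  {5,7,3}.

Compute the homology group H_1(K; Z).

K has 9 vertices, 27 edges, 18 triangles.
rank ∂_1 = 8, rank ∂_2 = 18 ⇒ b_1 = 27 − 8 − 18 = 1; ∂_2 has invariant factor(s) [2] giving torsion. So H_1 ≅ Z ⊕ Z/2Z.

H_1 ≅ Z ⊕ Z/2Z.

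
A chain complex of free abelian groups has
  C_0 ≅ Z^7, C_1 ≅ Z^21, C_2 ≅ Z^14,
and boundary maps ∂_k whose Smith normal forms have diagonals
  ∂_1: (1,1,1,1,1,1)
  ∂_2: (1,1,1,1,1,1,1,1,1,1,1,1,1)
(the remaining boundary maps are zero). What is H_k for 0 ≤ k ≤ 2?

H_0 ≅ Z,  H_1 ≅ Z^2,  H_2 ≅ Z.

H_0: b_0 = 7 − 0 − 6 = 1; torsion from ∂_1 factors > 1: none. So H_0 ≅ Z.
H_1: b_1 = 21 − 6 − 13 = 2; torsion from ∂_2 factors > 1: none. So H_1 ≅ Z^2.
H_2: b_2 = 14 − 13 − 0 = 1; torsion from ∂_3 factors > 1: none. So H_2 ≅ Z.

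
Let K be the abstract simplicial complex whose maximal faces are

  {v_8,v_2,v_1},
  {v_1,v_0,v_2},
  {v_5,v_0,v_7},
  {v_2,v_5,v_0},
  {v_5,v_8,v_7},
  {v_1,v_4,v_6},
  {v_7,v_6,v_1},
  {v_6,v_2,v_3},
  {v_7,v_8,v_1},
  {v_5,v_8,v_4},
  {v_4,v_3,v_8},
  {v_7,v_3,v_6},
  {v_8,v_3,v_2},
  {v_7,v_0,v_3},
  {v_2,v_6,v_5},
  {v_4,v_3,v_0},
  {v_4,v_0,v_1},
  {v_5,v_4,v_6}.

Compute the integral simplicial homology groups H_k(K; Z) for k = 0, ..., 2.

H_0 = Z,  H_1 = Z^2,  H_2 = Z.

We work with the vertex ordering v_0 < v_1 < v_2 < v_3 < v_4 < v_5 < v_6 < v_7 < v_8. The simplices of K, each written with vertices in increasing order, are:

  0-simplices (9): [v_0], [v_1], [v_2], [v_3], [v_4], [v_5], [v_6], [v_7], [v_8]
  1-simplices (27): (27 of them)
  2-simplices (18): (18 of them)

giving chain groups C_0 ≅ Z^9, C_1 ≅ Z^27, C_2 ≅ Z^18.

The boundary map ∂_1: C_1 → C_0 maps an edge to its endpoints' difference, ∂[p,q] = q − p. For instance
  ∂[v_3,v_6] = [v_6] − [v_3].
As a 9×27 matrix over Z this has rank 8, with invariant factors (1,1,1,1,1,1,1,1).

Boundary ∂_2: C_2 → C_1 sends each 2-simplex [p,q,r] to [q,r] − [p,r] + [p,q]. For instance
  ∂[v_1,v_4,v_6] = [v_4,v_6] − [v_1,v_6] + [v_1,v_4],
  ∂[v_0,v_3,v_4] = [v_3,v_4] − [v_0,v_4] + [v_0,v_3].
The 27×18 boundary matrix has rank 17 and Smith normal form diag(1,1,1,1,1,1,1,1,1,1,1,1,1,1,1,1,1).

Now H_k = ker ∂_k / im ∂_{k+1}, so:

  H_0: rank C_0 − rank ∂_1 = 9 − 8 = 1, and the invariant factors of ∂_1 are all 1, so H_0 ≅ Z.
  H_1: rank ker ∂_1 − rank ∂_2 = (27 − 8) − 17 = 2, and the invariant factors of ∂_2 are all 1, so H_1 ≅ Z^2.
  H_2: rank ker ∂_2 − rank ∂_3 = (18 − 17) − 0 = 1, and there is no ∂_3, so H_2 ≅ Z.

As a check, the Euler characteristic is 9 − 27 + 18 = 0, which agrees with 1 − 2 + 1 = 0.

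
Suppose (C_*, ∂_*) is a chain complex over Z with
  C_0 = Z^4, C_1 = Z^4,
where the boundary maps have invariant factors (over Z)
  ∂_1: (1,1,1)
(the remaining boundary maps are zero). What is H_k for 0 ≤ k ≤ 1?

H_0: b_0 = 4 − 0 − 3 = 1; torsion from ∂_1 factors > 1: none. So H_0 = Z.
H_1: b_1 = 4 − 3 − 0 = 1; torsion from ∂_2 factors > 1: none. So H_1 = Z.

H_0 = Z,  H_1 = Z.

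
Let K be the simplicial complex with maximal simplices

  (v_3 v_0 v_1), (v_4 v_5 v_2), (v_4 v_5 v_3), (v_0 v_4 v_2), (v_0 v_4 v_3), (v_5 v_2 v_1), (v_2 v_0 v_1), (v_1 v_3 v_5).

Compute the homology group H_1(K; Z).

H_1 ≅ 0.

Fix the vertex order v_0 < v_1 < v_2 < v_3 < v_4 < v_5 and write every simplex with vertices in increasing order. Then dim K = 2 and the simplices of K are:

  0-simplices (6): [v_0], [v_1], [v_2], [v_3], [v_4], [v_5]
  1-simplices (12): [v_0,v_1], [v_0,v_2], [v_0,v_3], [v_0,v_4], [v_1,v_2], [v_1,v_3], [v_1,v_5], [v_2,v_4], [v_2,v_5], [v_3,v_4], [v_3,v_5], [v_4,v_5]
  2-simplices (8): [v_0,v_1,v_2], [v_0,v_1,v_3], [v_0,v_2,v_4], [v_0,v_3,v_4], [v_1,v_2,v_5], [v_1,v_3,v_5], [v_2,v_4,v_5], [v_3,v_4,v_5]

so the chain groups are C_0 ≅ Z^6, C_1 ≅ Z^12, C_2 ≅ Z^8.

∂_1: C_1 → C_0 is given by ∂[p,q] = [q] − [p]. For instance
  ∂[v_2,v_4] = [v_4] − [v_2].
The resulting 6×12 matrix has rank 5, and its Smith normal form has invariant factors (1,1,1,1,1).

Boundary ∂_2: C_2 → C_1 acts by ∂[p,q,r] = [q,r] − [p,r] + [p,q]. For instance
  ∂[v_1,v_2,v_5] = [v_2,v_5] − [v_1,v_5] + [v_1,v_2],
  ∂[v_3,v_4,v_5] = [v_4,v_5] − [v_3,v_5] + [v_3,v_4].
The 12×8 boundary matrix has rank 7 and Smith normal form diag(1,1,1,1,1,1,1).

Computing H_k = (kernel of ∂_k) / (image of ∂_{k+1}):

  H_1: rank ker ∂_1 − rank ∂_2 = (12 − 5) − 7 = 0, and the invariant factors of ∂_2 are all 1, so H_1 ≅ 0.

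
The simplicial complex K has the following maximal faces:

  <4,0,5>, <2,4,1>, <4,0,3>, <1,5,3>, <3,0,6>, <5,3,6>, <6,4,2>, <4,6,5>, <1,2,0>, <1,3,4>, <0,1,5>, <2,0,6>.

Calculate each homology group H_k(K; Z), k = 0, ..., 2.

K has 7 vertices, 18 edges, 12 triangles.
rank ∂_0 = 0, rank ∂_1 = 6 ⇒ b_0 = 7 − 0 − 6 = 1; all invariant factors of ∂_1 are 1 so no torsion. So H_0 = Z.
rank ∂_1 = 6, rank ∂_2 = 12 ⇒ b_1 = 18 − 6 − 12 = 0; ∂_2 has invariant factor(s) [2] giving torsion. So H_1 = Z/2Z.
rank ∂_2 = 12, rank ∂_3 = 0 ⇒ b_2 = 12 − 12 − 0 = 0. So H_2 = 0.

H_0 ≅ Z,  H_1 ≅ Z/2Z,  H_2 = 0.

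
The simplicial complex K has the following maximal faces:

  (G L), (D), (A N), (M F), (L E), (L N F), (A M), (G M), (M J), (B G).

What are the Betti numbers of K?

Order the vertices as A < B < D < E < F < G < J < L < M < N. Listing each simplex with vertices in this order, K has dimension 2 with simplices:

  0-simplices (10): A, B, D, E, F, G, J, L, M, N
  1-simplices (11): AM, AN, BG, EL, FL, FM, FN, GL, GM, JM, LN
  2-simplices (1): FLN

giving chain groups C_0 ≅ Z^10, C_1 ≅ Z^11, C_2 ≅ Z^1.

The boundary map ∂_1: C_1 → C_0 sends each edge [p,q] (with p < q) to q − p.
This gives a 10×11 integer matrix of rank 8; reducing to Smith normal form yields diagonal entries (1,1,1,1,1,1,1,1).

Boundary ∂_2: C_2 → C_1 acts by ∂[p,q,r] = [q,r] − [p,r] + [p,q]. For instance
  ∂FLN = LN − FN + FL.
The resulting 11×1 matrix has rank 1, and its Smith normal form has invariant factors (1).

From H_k ≅ ker(∂_k) / im(∂_{k+1}) we obtain:

  H_0: rank C_0 − rank ∂_1 = 10 − 8 = 2, and the invariant factors of ∂_1 are all 1, so H_0 ≅ Z^2.
  H_1: rank ker ∂_1 − rank ∂_2 = (11 − 8) − 1 = 2, and the invariant factors of ∂_2 are all 1, so H_1 ≅ Z^2.
  H_2: rank ker ∂_2 − rank ∂_3 = (1 − 1) − 0 = 0, and there is no ∂_3, so H_2 ≅ 0.

Hence the Betti numbers are b_0 = 2, b_1 = 2, b_2 = 0.

b_0 = 2, b_1 = 2, b_2 = 0.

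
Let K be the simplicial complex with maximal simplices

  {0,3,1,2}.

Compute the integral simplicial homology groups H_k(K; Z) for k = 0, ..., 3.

Take the total order 0 < 1 < 2 < 3 on the vertex set. Then K (dimension 3) consists of the simplices:

  0-simplices (4): [0], [1], [2], [3]
  1-simplices (6): [0,1], [0,2], [0,3], [1,2], [1,3], [2,3]
  2-simplices (4): [0,1,2], [0,1,3], [0,2,3], [1,2,3]
  3-simplices (1): [0,1,2,3]

Hence C_0 ≅ Z^4, C_1 ≅ Z^6, C_2 ≅ Z^4, C_3 ≅ Z^1.

The boundary map ∂_1: C_1 → C_0 maps an edge to its endpoints' difference, ∂[p,q] = q − p.
This gives a 4×6 integer matrix of rank 3; reducing to Smith normal form yields diagonal entries (1,1,1).

The boundary map ∂_2: C_2 → C_1 maps a triangle to the signed sum of its edges. For instance
  ∂[0,1,2] = [1,2] − [0,2] + [0,1],
  ∂[1,2,3] = [2,3] − [1,3] + [1,2].
As a 6×4 matrix over Z this has rank 3, with invariant factors (1,1,1).

Boundary ∂_3: C_3 → C_2 sends each 3-simplex σ to the alternating sum Σ_i (−1)^i (σ with its i-th vertex removed). For instance
  ∂[0,1,2,3] = [1,2,3] − [0,2,3] + [0,1,3] − [0,1,2].
As a 4×1 matrix over Z this has rank 1, with invariant factors (1).

Computing H_k = (kernel of ∂_k) / (image of ∂_{k+1}):

  H_0: rank C_0 − rank ∂_1 = 4 − 3 = 1, and the invariant factors of ∂_1 are all 1, so H_0 = Z.
  H_1: rank ker ∂_1 − rank ∂_2 = (6 − 3) − 3 = 0, and the invariant factors of ∂_2 are all 1, so H_1 = 0.
  H_2: rank ker ∂_2 − rank ∂_3 = (4 − 3) − 1 = 0, and the invariant factors of ∂_3 are all 1, so H_2 = 0.
  H_3: rank ker ∂_3 − rank ∂_4 = (1 − 1) − 0 = 0, and there is no ∂_4, so H_3 = 0.

H_0 ≅ Z,  H_1 = 0,  H_2 = 0,  H_3 = 0.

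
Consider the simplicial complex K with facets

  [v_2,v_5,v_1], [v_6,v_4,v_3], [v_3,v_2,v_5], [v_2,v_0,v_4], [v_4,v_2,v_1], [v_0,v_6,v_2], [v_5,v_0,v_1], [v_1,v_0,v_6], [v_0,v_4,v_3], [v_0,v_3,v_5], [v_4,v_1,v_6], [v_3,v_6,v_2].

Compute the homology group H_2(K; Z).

H_2 = 0.

K has 7 vertices, 18 edges, 12 triangles.
rank ∂_2 = 12, rank ∂_3 = 0 ⇒ b_2 = 12 − 12 − 0 = 0. So H_2 = 0.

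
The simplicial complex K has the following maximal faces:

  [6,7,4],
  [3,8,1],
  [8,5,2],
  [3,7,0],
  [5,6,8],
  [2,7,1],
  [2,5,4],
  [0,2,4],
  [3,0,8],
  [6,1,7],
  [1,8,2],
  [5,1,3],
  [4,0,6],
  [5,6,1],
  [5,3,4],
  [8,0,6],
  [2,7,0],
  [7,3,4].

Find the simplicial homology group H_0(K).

We work with the vertex ordering 0 < 1 < 2 < 3 < 4 < 5 < 6 < 7 < 8. The simplices of K, each written with vertices in increasing order, are:

  0-simplices (9): [0], [1], [2], [3], [4], [5], [6], [7], [8]
  1-simplices (27): (27 of them)
  2-simplices (18): [0,2,4], [0,2,7], [0,3,7], [0,3,8], [0,4,6], [0,6,8], [1,2,7], [1,2,8], [1,3,5], [1,3,8], [1,5,6], [1,6,7], [2,4,5], [2,5,8], [3,4,5], [3,4,7], [4,6,7], [5,6,8]

giving chain groups C_0 ≅ Z^9, C_1 ≅ Z^27, C_2 ≅ Z^18.

Boundary ∂_1: C_1 → C_0 maps an edge to its endpoints' difference, ∂[p,q] = q − p. For instance
  ∂[3,7] = [7] − [3].
The 9×27 boundary matrix has rank 8 and Smith normal form diag(1,1,1,1,1,1,1,1).

∂_2: C_2 → C_1 maps a triangle to the signed sum of its edges. For instance
  ∂[0,6,8] = [6,8] − [0,8] + [0,6],
  ∂[1,6,7] = [6,7] − [1,7] + [1,6].
The 27×18 boundary matrix has rank 18 and Smith normal form diag(1,1,1,1,1,1,1,1,1,1,1,1,1,1,1,1,1,2).

Now H_k = ker ∂_k / im ∂_{k+1}, so:

  H_0: rank C_0 − rank ∂_1 = 9 − 8 = 1, and the invariant factors of ∂_1 are all 1, so H_0 = Z.

(K is a triangulation of the Klein bottle.)

H_0 ≅ Z.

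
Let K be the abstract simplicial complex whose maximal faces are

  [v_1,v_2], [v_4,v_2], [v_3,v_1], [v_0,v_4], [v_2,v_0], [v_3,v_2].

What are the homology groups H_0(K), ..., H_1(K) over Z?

Fix the vertex order v_0 < v_1 < v_2 < v_3 < v_4 and write every simplex with vertices in increasing order. Then dim K = 1 and the simplices of K are:

  0-simplices (5): [v_0], [v_1], [v_2], [v_3], [v_4]
  1-simplices (6): [v_0,v_2], [v_0,v_4], [v_1,v_2], [v_1,v_3], [v_2,v_3], [v_2,v_4]

Hence C_0 ≅ Z^5, C_1 ≅ Z^6.

∂_1: C_1 → C_0 sends each edge [p,q] (with p < q) to q − p.
As a 5×6 matrix over Z this has rank 4, with invariant factors (1,1,1,1).

Computing H_k = (kernel of ∂_k) / (image of ∂_{k+1}):

  H_0: rank C_0 − rank ∂_1 = 5 − 4 = 1, and the invariant factors of ∂_1 are all 1, so H_0 ≅ Z.
  H_1: rank ker ∂_1 − rank ∂_2 = (6 − 4) − 0 = 2, and there is no ∂_2, so H_1 ≅ Z^2.

H_0 = Z,  H_1 = Z^2.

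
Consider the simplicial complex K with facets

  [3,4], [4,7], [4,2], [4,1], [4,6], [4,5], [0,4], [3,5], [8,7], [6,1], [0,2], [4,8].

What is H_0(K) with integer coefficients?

H_0 = Z.

Take the total order 0 < 1 < 2 < 3 < 4 < 5 < 6 < 7 < 8 on the vertex set. Then K (dimension 1) consists of the simplices:

  0-simplices (9): [0], [1], [2], [3], [4], [5], [6], [7], [8]
  1-simplices (12): [0,2], [0,4], [1,4], [1,6], [2,4], [3,4], [3,5], [4,5], [4,6], [4,7], [4,8], [7,8]

giving chain groups C_0 ≅ Z^9, C_1 ≅ Z^12.

Boundary ∂_1: C_1 → C_0 sends each edge [p,q] (with p < q) to q − p. For instance
  ∂[1,6] = [6] − [1].
The resulting 9×12 matrix has rank 8, and its Smith normal form has invariant factors (1,1,1,1,1,1,1,1).

From H_k ≅ ker(∂_k) / im(∂_{k+1}) we obtain:

  H_0: rank C_0 − rank ∂_1 = 9 − 8 = 1, and the invariant factors of ∂_1 are all 1, so H_0 = Z.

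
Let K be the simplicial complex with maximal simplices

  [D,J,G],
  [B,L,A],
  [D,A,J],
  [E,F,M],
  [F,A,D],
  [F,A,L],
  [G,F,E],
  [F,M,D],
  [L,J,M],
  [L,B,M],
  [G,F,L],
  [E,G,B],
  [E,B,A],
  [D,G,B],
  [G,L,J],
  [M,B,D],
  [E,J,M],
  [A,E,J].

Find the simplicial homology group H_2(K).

Take the total order A < B < D < E < F < G < J < L < M on the vertex set. Then K (dimension 2) consists of the simplices:

  0-simplices (9): A, B, D, E, F, G, J, L, M
  1-simplices (27): AB, AD, AE, AF, AJ, AL, BD, BE, BG, BL, BM, DF, DG, DJ, DM, EF, EG, EJ, EM, FG, FL, FM, GJ, GL, JL, JM, LM
  2-simplices (18): ABE, ABL, ADF, ADJ, AEJ, AFL, BDG, BDM, BEG, BLM, DFM, DGJ, EFG, EFM, EJM, FGL, GJL, JLM

so the chain groups are C_0 ≅ Z^9, C_1 ≅ Z^27, C_2 ≅ Z^18.

The boundary map ∂_1: C_1 → C_0 sends each edge [p,q] (with p < q) to q − p.
The 9×27 boundary matrix has rank 8 and Smith normal form diag(1,1,1,1,1,1,1,1).

∂_2: C_2 → C_1 maps a triangle to the signed sum of its edges. For instance
  ∂JLM = LM − JM + JL,
  ∂DFM = FM − DM + DF.
The 27×18 boundary matrix has rank 17 and Smith normal form diag(1,1,1,1,1,1,1,1,1,1,1,1,1,1,1,1,1).

Now H_k = ker ∂_k / im ∂_{k+1}, so:

  H_2: rank ker ∂_2 − rank ∂_3 = (18 − 17) − 0 = 1, and there is no ∂_3, so H_2 ≅ Z.

H_2 ≅ Z.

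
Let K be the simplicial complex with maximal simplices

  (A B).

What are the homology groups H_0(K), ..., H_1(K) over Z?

We work with the vertex ordering A < B. The simplices of K, each written with vertices in increasing order, are:

  0-simplices (2): A, B
  1-simplices (1): AB

so the chain groups are C_0 ≅ Z^2, C_1 ≅ Z^1.

Boundary ∂_1: C_1 → C_0 maps an edge to its endpoints' difference, ∂[p,q] = q − p. For instance
  ∂AB = B − A.
The 2×1 boundary matrix has rank 1 and Smith normal form diag(1).

From H_k ≅ ker(∂_k) / im(∂_{k+1}) we obtain:

  H_0: rank C_0 − rank ∂_1 = 2 − 1 = 1, and the invariant factors of ∂_1 are all 1, so H_0 ≅ Z.
  H_1: rank ker ∂_1 − rank ∂_2 = (1 − 1) − 0 = 0, and there is no ∂_2, so H_1 ≅ 0.

As a check, the Euler characteristic is 2 − 1 = 1, which agrees with 1 − 0 = 1.

H_0 ≅ Z,  H_1 = 0.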